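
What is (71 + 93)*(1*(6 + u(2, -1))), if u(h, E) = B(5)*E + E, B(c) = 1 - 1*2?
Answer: 984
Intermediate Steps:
B(c) = -1 (B(c) = 1 - 2 = -1)
u(h, E) = 0 (u(h, E) = -E + E = 0)
(71 + 93)*(1*(6 + u(2, -1))) = (71 + 93)*(1*(6 + 0)) = 164*(1*6) = 164*6 = 984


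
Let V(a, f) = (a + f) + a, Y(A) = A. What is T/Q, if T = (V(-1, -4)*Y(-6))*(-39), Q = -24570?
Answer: 2/35 ≈ 0.057143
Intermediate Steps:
V(a, f) = f + 2*a
T = -1404 (T = ((-4 + 2*(-1))*(-6))*(-39) = ((-4 - 2)*(-6))*(-39) = -6*(-6)*(-39) = 36*(-39) = -1404)
T/Q = -1404/(-24570) = -1404*(-1/24570) = 2/35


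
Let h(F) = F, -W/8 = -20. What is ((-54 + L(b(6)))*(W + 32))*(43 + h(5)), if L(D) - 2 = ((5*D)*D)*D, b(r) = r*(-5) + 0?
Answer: -1244639232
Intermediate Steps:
W = 160 (W = -8*(-20) = 160)
b(r) = -5*r (b(r) = -5*r + 0 = -5*r)
L(D) = 2 + 5*D**3 (L(D) = 2 + ((5*D)*D)*D = 2 + (5*D**2)*D = 2 + 5*D**3)
((-54 + L(b(6)))*(W + 32))*(43 + h(5)) = ((-54 + (2 + 5*(-5*6)**3))*(160 + 32))*(43 + 5) = ((-54 + (2 + 5*(-30)**3))*192)*48 = ((-54 + (2 + 5*(-27000)))*192)*48 = ((-54 + (2 - 135000))*192)*48 = ((-54 - 134998)*192)*48 = -135052*192*48 = -25929984*48 = -1244639232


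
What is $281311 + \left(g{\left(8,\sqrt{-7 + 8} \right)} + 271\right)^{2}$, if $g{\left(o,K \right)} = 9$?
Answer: $359711$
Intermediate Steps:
$281311 + \left(g{\left(8,\sqrt{-7 + 8} \right)} + 271\right)^{2} = 281311 + \left(9 + 271\right)^{2} = 281311 + 280^{2} = 281311 + 78400 = 359711$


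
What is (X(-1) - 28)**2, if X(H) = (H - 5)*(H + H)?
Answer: 256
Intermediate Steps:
X(H) = 2*H*(-5 + H) (X(H) = (-5 + H)*(2*H) = 2*H*(-5 + H))
(X(-1) - 28)**2 = (2*(-1)*(-5 - 1) - 28)**2 = (2*(-1)*(-6) - 28)**2 = (12 - 28)**2 = (-16)**2 = 256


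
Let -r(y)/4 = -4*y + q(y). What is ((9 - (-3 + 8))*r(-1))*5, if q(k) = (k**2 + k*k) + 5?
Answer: -880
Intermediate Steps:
q(k) = 5 + 2*k**2 (q(k) = (k**2 + k**2) + 5 = 2*k**2 + 5 = 5 + 2*k**2)
r(y) = -20 - 8*y**2 + 16*y (r(y) = -4*(-4*y + (5 + 2*y**2)) = -4*(5 - 4*y + 2*y**2) = -20 - 8*y**2 + 16*y)
((9 - (-3 + 8))*r(-1))*5 = ((9 - (-3 + 8))*(-20 - 8*(-1)**2 + 16*(-1)))*5 = ((9 - 1*5)*(-20 - 8*1 - 16))*5 = ((9 - 5)*(-20 - 8 - 16))*5 = (4*(-44))*5 = -176*5 = -880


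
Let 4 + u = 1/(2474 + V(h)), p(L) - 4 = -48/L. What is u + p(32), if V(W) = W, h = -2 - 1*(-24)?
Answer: -3743/2496 ≈ -1.4996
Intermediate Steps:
h = 22 (h = -2 + 24 = 22)
p(L) = 4 - 48/L
u = -9983/2496 (u = -4 + 1/(2474 + 22) = -4 + 1/2496 = -9983/2496 ≈ -3.9996)
u + p(32) = -9983/2496 + (4 - 48/32) = -9983/2496 + (4 - 48*1/32) = -9983/2496 + (4 - 3/2) = -9983/2496 + 5/2 = -3743/2496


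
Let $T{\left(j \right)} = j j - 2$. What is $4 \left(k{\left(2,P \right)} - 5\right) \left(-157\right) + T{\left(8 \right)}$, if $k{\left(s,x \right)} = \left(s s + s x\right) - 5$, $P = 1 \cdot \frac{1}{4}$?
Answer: $3516$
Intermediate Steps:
$P = \frac{1}{4}$ ($P = 1 \cdot \frac{1}{4} = \frac{1}{4} \approx 0.25$)
$k{\left(s,x \right)} = -5 + s^{2} + s x$ ($k{\left(s,x \right)} = \left(s^{2} + s x\right) - 5 = -5 + s^{2} + s x$)
$T{\left(j \right)} = -2 + j^{2}$ ($T{\left(j \right)} = j^{2} - 2 = -2 + j^{2}$)
$4 \left(k{\left(2,P \right)} - 5\right) \left(-157\right) + T{\left(8 \right)} = 4 \left(\left(-5 + 2^{2} + 2 \cdot \frac{1}{4}\right) - 5\right) \left(-157\right) - \left(2 - 8^{2}\right) = 4 \left(\left(-5 + 4 + \frac{1}{2}\right) - 5\right) \left(-157\right) + \left(-2 + 64\right) = 4 \left(- \frac{1}{2} - 5\right) \left(-157\right) + 62 = 4 \left(- \frac{11}{2}\right) \left(-157\right) + 62 = \left(-22\right) \left(-157\right) + 62 = 3454 + 62 = 3516$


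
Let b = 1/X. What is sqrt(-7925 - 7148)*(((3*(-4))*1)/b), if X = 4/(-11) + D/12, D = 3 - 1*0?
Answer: 15*I*sqrt(15073)/11 ≈ 167.42*I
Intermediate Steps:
D = 3 (D = 3 + 0 = 3)
X = -5/44 (X = 4/(-11) + 3/12 = 4*(-1/11) + 3*(1/12) = -4/11 + 1/4 = -5/44 ≈ -0.11364)
b = -44/5 (b = 1/(-5/44) = -44/5 ≈ -8.8000)
sqrt(-7925 - 7148)*(((3*(-4))*1)/b) = sqrt(-7925 - 7148)*(((3*(-4))*1)/(-44/5)) = sqrt(-15073)*(-12*1*(-5/44)) = (I*sqrt(15073))*(-12*(-5/44)) = (I*sqrt(15073))*(15/11) = 15*I*sqrt(15073)/11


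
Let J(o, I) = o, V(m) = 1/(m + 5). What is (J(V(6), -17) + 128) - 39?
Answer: 980/11 ≈ 89.091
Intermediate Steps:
V(m) = 1/(5 + m)
(J(V(6), -17) + 128) - 39 = (1/(5 + 6) + 128) - 39 = (1/11 + 128) - 39 = 1409/11 - 39 = 980/11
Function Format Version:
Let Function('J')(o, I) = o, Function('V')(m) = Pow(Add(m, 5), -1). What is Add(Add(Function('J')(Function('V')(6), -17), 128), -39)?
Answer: Rational(980, 11) ≈ 89.091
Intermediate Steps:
Function('V')(m) = Pow(Add(5, m), -1)
Add(Add(Function('J')(Function('V')(6), -17), 128), -39) = Add(Add(Pow(Add(5, 6), -1), 128), -39) = Add(Add(Pow(11, -1), 128), -39) = Add(Add(Rational(1, 11), 128), -39) = Add(Rational(1409, 11), -39) = Rational(980, 11)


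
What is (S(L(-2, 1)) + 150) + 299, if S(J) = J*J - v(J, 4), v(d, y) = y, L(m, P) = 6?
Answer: 481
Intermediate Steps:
S(J) = -4 + J**2 (S(J) = J*J - 1*4 = J**2 - 4 = -4 + J**2)
(S(L(-2, 1)) + 150) + 299 = ((-4 + 6**2) + 150) + 299 = ((-4 + 36) + 150) + 299 = (32 + 150) + 299 = 182 + 299 = 481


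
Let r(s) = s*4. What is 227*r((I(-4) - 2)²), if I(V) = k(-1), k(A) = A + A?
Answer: 14528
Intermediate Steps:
k(A) = 2*A
I(V) = -2 (I(V) = 2*(-1) = -2)
r(s) = 4*s
227*r((I(-4) - 2)²) = 227*(4*(-2 - 2)²) = 227*(4*(-4)²) = 227*(4*16) = 227*64 = 14528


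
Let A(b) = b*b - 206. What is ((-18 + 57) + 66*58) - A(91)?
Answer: -4208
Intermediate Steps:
A(b) = -206 + b² (A(b) = b² - 206 = -206 + b²)
((-18 + 57) + 66*58) - A(91) = ((-18 + 57) + 66*58) - (-206 + 91²) = (39 + 3828) - (-206 + 8281) = 3867 - 1*8075 = 3867 - 8075 = -4208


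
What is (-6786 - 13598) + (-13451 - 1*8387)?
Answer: -42222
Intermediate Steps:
(-6786 - 13598) + (-13451 - 1*8387) = -20384 + (-13451 - 8387) = -20384 - 21838 = -42222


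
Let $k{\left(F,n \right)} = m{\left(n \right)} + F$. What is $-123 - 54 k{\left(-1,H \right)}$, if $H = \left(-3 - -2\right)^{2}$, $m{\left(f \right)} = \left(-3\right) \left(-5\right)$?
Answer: $-879$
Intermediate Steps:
$m{\left(f \right)} = 15$
$H = 1$ ($H = \left(-3 + 2\right)^{2} = \left(-1\right)^{2} = 1$)
$k{\left(F,n \right)} = 15 + F$
$-123 - 54 k{\left(-1,H \right)} = -123 - 54 \left(15 - 1\right) = -123 - 756 = -879$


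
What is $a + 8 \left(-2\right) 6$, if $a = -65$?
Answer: $-161$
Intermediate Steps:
$a + 8 \left(-2\right) 6 = -65 + 8 \left(-2\right) 6 = -65 - 96 = -161$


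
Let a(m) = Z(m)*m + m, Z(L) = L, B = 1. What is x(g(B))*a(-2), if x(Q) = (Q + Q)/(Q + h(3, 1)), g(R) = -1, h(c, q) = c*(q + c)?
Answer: -4/11 ≈ -0.36364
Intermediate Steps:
h(c, q) = c*(c + q)
a(m) = m + m² (a(m) = m*m + m = m² + m = m + m²)
x(Q) = 2*Q/(12 + Q) (x(Q) = (Q + Q)/(Q + 3*(3 + 1)) = (2*Q)/(Q + 3*4) = (2*Q)/(Q + 12) = (2*Q)/(12 + Q) = 2*Q/(12 + Q))
x(g(B))*a(-2) = (2*(-1)/(12 - 1))*(-2*(1 - 2)) = (2*(-1)/11)*(-2*(-1)) = (2*(-1)*(1/11))*2 = -2/11*2 = -4/11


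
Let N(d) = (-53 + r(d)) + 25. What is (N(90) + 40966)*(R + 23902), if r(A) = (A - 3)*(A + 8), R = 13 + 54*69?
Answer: 1367234424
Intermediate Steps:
R = 3739 (R = 13 + 3726 = 3739)
r(A) = (-3 + A)*(8 + A)
N(d) = -52 + d**2 + 5*d (N(d) = (-53 + (-24 + d**2 + 5*d)) + 25 = (-77 + d**2 + 5*d) + 25 = -52 + d**2 + 5*d)
(N(90) + 40966)*(R + 23902) = ((-52 + 90**2 + 5*90) + 40966)*(3739 + 23902) = ((-52 + 8100 + 450) + 40966)*27641 = (8498 + 40966)*27641 = 49464*27641 = 1367234424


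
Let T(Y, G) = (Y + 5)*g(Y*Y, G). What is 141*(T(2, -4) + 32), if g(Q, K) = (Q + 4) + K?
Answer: 8460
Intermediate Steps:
g(Q, K) = 4 + K + Q (g(Q, K) = (4 + Q) + K = 4 + K + Q)
T(Y, G) = (5 + Y)*(4 + G + Y**2) (T(Y, G) = (Y + 5)*(4 + G + Y*Y) = (5 + Y)*(4 + G + Y**2))
141*(T(2, -4) + 32) = 141*((5 + 2)*(4 - 4 + 2**2) + 32) = 141*(7*(4 - 4 + 4) + 32) = 141*(7*4 + 32) = 141*(28 + 32) = 141*60 = 8460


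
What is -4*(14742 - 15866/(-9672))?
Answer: -71300245/1209 ≈ -58975.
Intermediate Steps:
-4*(14742 - 15866/(-9672)) = -4*(14742 - 15866*(-1/9672)) = -4*(14742 + 7933/4836) = -4*71300245/4836 = -71300245/1209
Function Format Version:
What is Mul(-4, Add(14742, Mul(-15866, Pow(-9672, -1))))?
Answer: Rational(-71300245, 1209) ≈ -58975.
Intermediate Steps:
Mul(-4, Add(14742, Mul(-15866, Pow(-9672, -1)))) = Mul(-4, Add(14742, Mul(-15866, Rational(-1, 9672)))) = Mul(-4, Add(14742, Rational(7933, 4836))) = Mul(-4, Rational(71300245, 4836)) = Rational(-71300245, 1209)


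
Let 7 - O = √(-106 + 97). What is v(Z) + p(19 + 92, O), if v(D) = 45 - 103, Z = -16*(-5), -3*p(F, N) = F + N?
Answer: -292/3 + I ≈ -97.333 + 1.0*I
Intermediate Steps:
O = 7 - 3*I (O = 7 - √(-106 + 97) = 7 - √(-9) = 7 - 3*I ≈ 7.0 - 3.0*I)
p(F, N) = -F/3 - N/3 (p(F, N) = -(F + N)/3 = -F/3 - N/3)
Z = 80
v(D) = -58
v(Z) + p(19 + 92, O) = -58 + (-(19 + 92)/3 - (7 - 3*I)/3) = -58 + (-⅓*111 + (-7/3 + I)) = -58 + (-37 + (-7/3 + I)) = -58 + (-118/3 + I) = -292/3 + I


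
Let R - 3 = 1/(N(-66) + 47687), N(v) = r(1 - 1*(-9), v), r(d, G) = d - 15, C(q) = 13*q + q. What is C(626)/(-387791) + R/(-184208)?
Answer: -77033241261161/3406125740304096 ≈ -0.022616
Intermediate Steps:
C(q) = 14*q
r(d, G) = -15 + d
N(v) = -5 (N(v) = -15 + (1 - 1*(-9)) = -15 + (1 + 9) = -15 + 10 = -5)
R = 143047/47682 (R = 3 + 1/(-5 + 47687) = 3 + 1/47682 = 143047/47682 ≈ 3.0000)
C(626)/(-387791) + R/(-184208) = (14*626)/(-387791) + (143047/47682)/(-184208) = 8764*(-1/387791) + (143047/47682)*(-1/184208) = -8764/387791 - 143047/8783405856 = -77033241261161/3406125740304096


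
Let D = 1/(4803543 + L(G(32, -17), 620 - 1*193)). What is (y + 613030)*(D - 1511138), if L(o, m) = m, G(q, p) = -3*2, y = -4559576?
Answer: 14324899605057482507/2401985 ≈ 5.9638e+12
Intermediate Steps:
G(q, p) = -6
D = 1/4803970 (D = 1/(4803543 + (620 - 1*193)) = 1/(4803543 + (620 - 193)) = 1/(4803543 + 427) = 1/4803970 ≈ 2.0816e-7)
(y + 613030)*(D - 1511138) = (-4559576 + 613030)*(1/4803970 - 1511138) = -3946546*(-7259461617859/4803970) = 14324899605057482507/2401985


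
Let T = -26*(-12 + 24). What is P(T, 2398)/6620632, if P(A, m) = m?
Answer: 1199/3310316 ≈ 0.00036220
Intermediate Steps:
T = -312 (T = -26*12 = -312)
P(T, 2398)/6620632 = 2398/6620632 = 2398*(1/6620632) = 1199/3310316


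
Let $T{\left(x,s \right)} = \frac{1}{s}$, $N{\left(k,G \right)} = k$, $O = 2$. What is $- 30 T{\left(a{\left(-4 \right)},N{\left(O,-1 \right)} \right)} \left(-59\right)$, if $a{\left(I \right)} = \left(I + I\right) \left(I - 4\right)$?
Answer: $885$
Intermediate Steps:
$a{\left(I \right)} = 2 I \left(-4 + I\right)$
$- 30 T{\left(a{\left(-4 \right)},N{\left(O,-1 \right)} \right)} \left(-59\right) = - \frac{30}{2} \left(-59\right) = \left(-30\right) \frac{1}{2} \left(-59\right) = \left(-15\right) \left(-59\right) = 885$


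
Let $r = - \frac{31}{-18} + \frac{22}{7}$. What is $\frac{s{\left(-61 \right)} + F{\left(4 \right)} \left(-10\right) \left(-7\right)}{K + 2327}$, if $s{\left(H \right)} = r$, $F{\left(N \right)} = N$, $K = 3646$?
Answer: $\frac{3263}{68418} \approx 0.047692$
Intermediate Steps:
$r = \frac{613}{126}$ ($r = \left(-31\right) \left(- \frac{1}{18}\right) + 22 \cdot \frac{1}{7} = \frac{31}{18} + \frac{22}{7} = \frac{613}{126} \approx 4.8651$)
$s{\left(H \right)} = \frac{613}{126}$
$\frac{s{\left(-61 \right)} + F{\left(4 \right)} \left(-10\right) \left(-7\right)}{K + 2327} = \frac{\frac{613}{126} + 4 \left(-10\right) \left(-7\right)}{3646 + 2327} = \frac{\frac{613}{126} - -280}{5973} = \left(\frac{613}{126} + 280\right) \frac{1}{5973} = \frac{35893}{126} \cdot \frac{1}{5973} = \frac{3263}{68418}$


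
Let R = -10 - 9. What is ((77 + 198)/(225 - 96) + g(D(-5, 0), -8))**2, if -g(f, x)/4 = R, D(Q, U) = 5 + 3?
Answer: 101586241/16641 ≈ 6104.6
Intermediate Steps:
D(Q, U) = 8
R = -19
g(f, x) = 76 (g(f, x) = -4*(-19) = 76)
((77 + 198)/(225 - 96) + g(D(-5, 0), -8))**2 = ((77 + 198)/(225 - 96) + 76)**2 = (275/129 + 76)**2 = (10079/129)**2 = 101586241/16641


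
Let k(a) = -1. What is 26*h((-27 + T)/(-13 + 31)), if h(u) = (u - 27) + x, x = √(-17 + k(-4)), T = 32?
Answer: -6253/9 + 78*I*√2 ≈ -694.78 + 110.31*I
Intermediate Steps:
x = 3*I*√2 (x = √(-17 - 1) = √(-18) = 3*I*√2 ≈ 4.2426*I)
h(u) = -27 + u + 3*I*√2 (h(u) = (u - 27) + 3*I*√2 = (-27 + u) + 3*I*√2 = -27 + u + 3*I*√2)
26*h((-27 + T)/(-13 + 31)) = 26*(-27 + (-27 + 32)/(-13 + 31) + 3*I*√2) = 26*(-27 + 5/18 + 3*I*√2) = 26*(-481/18 + 3*I*√2) = -6253/9 + 78*I*√2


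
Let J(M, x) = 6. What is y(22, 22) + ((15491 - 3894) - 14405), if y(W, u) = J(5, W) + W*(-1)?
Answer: -2824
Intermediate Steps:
y(W, u) = 6 - W (y(W, u) = 6 + W*(-1) = 6 - W)
y(22, 22) + ((15491 - 3894) - 14405) = (6 - 1*22) + ((15491 - 3894) - 14405) = (6 - 22) + (11597 - 14405) = -16 - 2808 = -2824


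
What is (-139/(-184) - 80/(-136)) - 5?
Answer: -11437/3128 ≈ -3.6563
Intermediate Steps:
(-139/(-184) - 80/(-136)) - 5 = (-139*(-1/184) - 80*(-1/136)) - 5 = (139/184 + 10/17) - 5 = 4203/3128 - 5 = -11437/3128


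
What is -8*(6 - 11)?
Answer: 40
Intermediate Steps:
-8*(6 - 11) = -8*(-5) = 40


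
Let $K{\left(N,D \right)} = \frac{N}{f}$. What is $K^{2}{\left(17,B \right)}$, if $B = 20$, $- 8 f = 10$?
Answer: $\frac{4624}{25} \approx 184.96$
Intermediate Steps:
$f = - \frac{5}{4}$ ($f = \left(- \frac{1}{8}\right) 10 = - \frac{5}{4} \approx -1.25$)
$K{\left(N,D \right)} = - \frac{4 N}{5}$ ($K{\left(N,D \right)} = \frac{N}{- \frac{5}{4}} = N \left(- \frac{4}{5}\right) = - \frac{4 N}{5}$)
$K^{2}{\left(17,B \right)} = \left(\left(- \frac{4}{5}\right) 17\right)^{2} = \left(- \frac{68}{5}\right)^{2} = \frac{4624}{25}$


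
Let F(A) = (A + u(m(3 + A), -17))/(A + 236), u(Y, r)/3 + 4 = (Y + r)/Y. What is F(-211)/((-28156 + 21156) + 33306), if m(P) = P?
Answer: -45709/136791200 ≈ -0.00033415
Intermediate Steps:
u(Y, r) = -12 + 3*(Y + r)/Y (u(Y, r) = -12 + 3*((Y + r)/Y) = -12 + 3*(Y + r)/Y)
F(A) = (-9 + A - 51/(3 + A))/(236 + A) (F(A) = (A + (-9 + 3*(-17)/(3 + A)))/(A + 236) = (A + (-9 - 51/(3 + A)))/(236 + A) = (-9 + A - 51/(3 + A))/(236 + A))
F(-211)/((-28156 + 21156) + 33306) = ((-51 - (3 - 211)*(9 - 1*(-211)))/((3 - 211)*(236 - 211)))/((-28156 + 21156) + 33306) = ((-51 - 1*(-208)*(9 + 211))/(-208*25))/(-7000 + 33306) = -1/208*1/25*(-51 - 1*(-208)*220)/26306 = -1/208*1/25*(-51 + 45760)*(1/26306) = -1/208*1/25*45709*(1/26306) = -45709/5200*1/26306 = -45709/136791200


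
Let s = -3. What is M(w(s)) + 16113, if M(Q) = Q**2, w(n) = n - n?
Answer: 16113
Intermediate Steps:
w(n) = 0
M(w(s)) + 16113 = 0**2 + 16113 = 0 + 16113 = 16113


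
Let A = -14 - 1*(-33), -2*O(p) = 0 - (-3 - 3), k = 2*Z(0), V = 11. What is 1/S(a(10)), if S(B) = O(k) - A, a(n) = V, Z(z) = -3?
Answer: -1/22 ≈ -0.045455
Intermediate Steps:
a(n) = 11
k = -6 (k = 2*(-3) = -6)
O(p) = -3 (O(p) = -(0 - (-3 - 3))/2 = -(0 - 1*(-6))/2 = -(0 + 6)/2 = -1/2*6 = -3)
A = 19 (A = -14 + 33 = 19)
S(B) = -22 (S(B) = -3 - 1*19 = -3 - 19 = -22)
1/S(a(10)) = 1/(-22) = -1/22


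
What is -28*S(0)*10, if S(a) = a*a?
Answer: 0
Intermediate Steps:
S(a) = a**2
-28*S(0)*10 = -28*0**2*10 = -28*0*10 = 0*10 = 0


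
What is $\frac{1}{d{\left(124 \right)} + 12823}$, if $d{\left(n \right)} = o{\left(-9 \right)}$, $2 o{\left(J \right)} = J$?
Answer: $\frac{2}{25637} \approx 7.8012 \cdot 10^{-5}$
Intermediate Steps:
$o{\left(J \right)} = \frac{J}{2}$
$d{\left(n \right)} = - \frac{9}{2}$ ($d{\left(n \right)} = \frac{1}{2} \left(-9\right) = - \frac{9}{2}$)
$\frac{1}{d{\left(124 \right)} + 12823} = \frac{1}{- \frac{9}{2} + 12823} = \frac{1}{\frac{25637}{2}} = \frac{2}{25637}$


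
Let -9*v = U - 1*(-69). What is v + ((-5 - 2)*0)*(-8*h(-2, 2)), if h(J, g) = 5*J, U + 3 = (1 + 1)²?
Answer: -70/9 ≈ -7.7778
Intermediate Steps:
U = 1 (U = -3 + (1 + 1)² = -3 + 2² = -3 + 4 = 1)
v = -70/9 (v = -(1 - 1*(-69))/9 = -(1 + 69)/9 = -⅑*70 = -70/9 ≈ -7.7778)
v + ((-5 - 2)*0)*(-8*h(-2, 2)) = -70/9 + ((-5 - 2)*0)*(-40*(-2)) = -70/9 + (-7*0)*(-8*(-10)) = -70/9 + 0*80 = -70/9 + 0 = -70/9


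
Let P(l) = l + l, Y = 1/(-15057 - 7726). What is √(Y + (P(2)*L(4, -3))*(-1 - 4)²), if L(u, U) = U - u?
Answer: I*√363345585083/22783 ≈ 26.458*I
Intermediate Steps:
Y = -1/22783 (Y = 1/(-22783) = -1/22783 ≈ -4.3892e-5)
P(l) = 2*l
√(Y + (P(2)*L(4, -3))*(-1 - 4)²) = √(-1/22783 + ((2*2)*(-3 - 1*4))*(-1 - 4)²) = √(-1/22783 + (4*(-3 - 4))*(-5)²) = √(-1/22783 + (4*(-7))*25) = √(-1/22783 - 28*25) = √(-1/22783 - 700) = √(-15948101/22783) = I*√363345585083/22783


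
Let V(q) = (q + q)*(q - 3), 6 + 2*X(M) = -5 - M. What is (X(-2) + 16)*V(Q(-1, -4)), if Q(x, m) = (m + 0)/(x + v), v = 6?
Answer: 1748/25 ≈ 69.920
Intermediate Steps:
X(M) = -11/2 - M/2 (X(M) = -3 + (-5 - M)/2 = -3 + (-5/2 - M/2) = -11/2 - M/2)
Q(x, m) = m/(6 + x) (Q(x, m) = (m + 0)/(x + 6) = m/(6 + x))
V(q) = 2*q*(-3 + q) (V(q) = (2*q)*(-3 + q) = 2*q*(-3 + q))
(X(-2) + 16)*V(Q(-1, -4)) = ((-11/2 - ½*(-2)) + 16)*(2*(-4/(6 - 1))*(-3 - 4/(6 - 1))) = ((-11/2 + 1) + 16)*(2*(-4/5)*(-3 - 4/5)) = (-9/2 + 16)*(2*(-4*⅕)*(-3 - 4*⅕)) = 23*(2*(-⅘)*(-3 - ⅘))/2 = 23*(2*(-⅘)*(-19/5))/2 = (23/2)*(152/25) = 1748/25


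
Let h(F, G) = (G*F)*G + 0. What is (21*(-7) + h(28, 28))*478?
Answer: 10422790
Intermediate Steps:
h(F, G) = F*G² (h(F, G) = (F*G)*G + 0 = F*G² + 0 = F*G²)
(21*(-7) + h(28, 28))*478 = (21*(-7) + 28*28²)*478 = (-147 + 28*784)*478 = (-147 + 21952)*478 = 21805*478 = 10422790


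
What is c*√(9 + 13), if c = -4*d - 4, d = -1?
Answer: 0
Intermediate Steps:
c = 0 (c = -4*(-1) - 4 = 4 - 4 = 0)
c*√(9 + 13) = 0*√(9 + 13) = 0*√22 = 0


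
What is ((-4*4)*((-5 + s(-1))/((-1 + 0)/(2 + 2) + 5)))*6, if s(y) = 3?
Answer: 768/19 ≈ 40.421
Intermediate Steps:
((-4*4)*((-5 + s(-1))/((-1 + 0)/(2 + 2) + 5)))*6 = ((-4*4)*((-5 + 3)/((-1 + 0)/(2 + 2) + 5)))*6 = -(-32)/(-1/4 + 5)*6 = -(-32)/19/4*6 = -(-32)*4/19*6 = -16*(-8/19)*6 = (128/19)*6 = 768/19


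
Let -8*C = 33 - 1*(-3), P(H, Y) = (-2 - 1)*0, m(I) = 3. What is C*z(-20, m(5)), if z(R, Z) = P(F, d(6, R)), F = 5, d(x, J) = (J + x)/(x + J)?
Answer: 0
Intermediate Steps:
d(x, J) = 1 (d(x, J) = (J + x)/(J + x) = 1)
P(H, Y) = 0 (P(H, Y) = -3*0 = 0)
z(R, Z) = 0
C = -9/2 (C = -(33 - 1*(-3))/8 = -(33 + 3)/8 = -⅛*36 = -9/2 ≈ -4.5000)
C*z(-20, m(5)) = -9/2*0 = 0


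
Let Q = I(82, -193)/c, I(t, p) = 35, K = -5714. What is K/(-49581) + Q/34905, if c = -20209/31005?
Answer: 2913424027/25622122113 ≈ 0.11371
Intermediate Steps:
c = -20209/31005 (c = -20209*1/31005 = -20209/31005 ≈ -0.65180)
Q = -155025/2887 (Q = 35/(-20209/31005) = 35*(-31005/20209) = -155025/2887 ≈ -53.698)
K/(-49581) + Q/34905 = -5714/(-49581) - 155025/2887/34905 = -5714*(-1/49581) - 155025/2887*1/34905 = 5714/49581 - 795/516773 = 2913424027/25622122113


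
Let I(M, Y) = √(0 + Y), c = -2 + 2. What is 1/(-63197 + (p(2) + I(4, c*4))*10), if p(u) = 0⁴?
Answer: -1/63197 ≈ -1.5824e-5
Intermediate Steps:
p(u) = 0
c = 0
I(M, Y) = √Y
1/(-63197 + (p(2) + I(4, c*4))*10) = 1/(-63197 + (0 + √(0*4))*10) = 1/(-63197 + (0 + √0)*10) = 1/(-63197 + (0 + 0)*10) = 1/(-63197 + 0*10) = 1/(-63197 + 0) = 1/(-63197) = -1/63197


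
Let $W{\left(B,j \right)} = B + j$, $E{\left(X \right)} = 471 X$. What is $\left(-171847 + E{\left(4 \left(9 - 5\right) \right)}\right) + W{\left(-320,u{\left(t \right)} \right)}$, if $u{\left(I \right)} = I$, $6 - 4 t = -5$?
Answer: $- \frac{658513}{4} \approx -1.6463 \cdot 10^{5}$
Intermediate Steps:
$t = \frac{11}{4}$ ($t = \frac{3}{2} - - \frac{5}{4} = \frac{3}{2} + \frac{5}{4} = \frac{11}{4} \approx 2.75$)
$\left(-171847 + E{\left(4 \left(9 - 5\right) \right)}\right) + W{\left(-320,u{\left(t \right)} \right)} = \left(-171847 + 471 \cdot 4 \left(9 - 5\right)\right) + \left(-320 + \frac{11}{4}\right) = \left(-171847 + 471 \cdot 4 \cdot 4\right) - \frac{1269}{4} = \left(-171847 + 471 \cdot 16\right) - \frac{1269}{4} = \left(-171847 + 7536\right) - \frac{1269}{4} = -164311 - \frac{1269}{4} = - \frac{658513}{4}$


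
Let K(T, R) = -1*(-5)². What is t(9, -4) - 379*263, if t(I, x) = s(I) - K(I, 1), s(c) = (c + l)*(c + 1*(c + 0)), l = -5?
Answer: -99580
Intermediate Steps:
K(T, R) = -25 (K(T, R) = -1*25 = -25)
s(c) = 2*c*(-5 + c) (s(c) = (c - 5)*(c + 1*(c + 0)) = (-5 + c)*(c + 1*c) = (-5 + c)*(c + c) = (-5 + c)*(2*c) = 2*c*(-5 + c))
t(I, x) = 25 + 2*I*(-5 + I) (t(I, x) = 2*I*(-5 + I) - 1*(-25) = 2*I*(-5 + I) + 25 = 25 + 2*I*(-5 + I))
t(9, -4) - 379*263 = (25 + 2*9*(-5 + 9)) - 379*263 = (25 + 2*9*4) - 99677 = (25 + 72) - 99677 = 97 - 99677 = -99580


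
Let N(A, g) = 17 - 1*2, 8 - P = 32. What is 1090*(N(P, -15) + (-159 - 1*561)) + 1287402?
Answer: 518952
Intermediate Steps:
P = -24 (P = 8 - 1*32 = 8 - 32 = -24)
N(A, g) = 15 (N(A, g) = 17 - 2 = 15)
1090*(N(P, -15) + (-159 - 1*561)) + 1287402 = 1090*(15 + (-159 - 1*561)) + 1287402 = 1090*(15 + (-159 - 561)) + 1287402 = 1090*(15 - 720) + 1287402 = 1090*(-705) + 1287402 = -768450 + 1287402 = 518952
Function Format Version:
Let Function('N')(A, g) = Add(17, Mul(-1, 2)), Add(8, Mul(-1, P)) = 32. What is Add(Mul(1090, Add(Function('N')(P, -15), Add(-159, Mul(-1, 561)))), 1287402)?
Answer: 518952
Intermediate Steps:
P = -24 (P = Add(8, Mul(-1, 32)) = Add(8, -32) = -24)
Function('N')(A, g) = 15 (Function('N')(A, g) = Add(17, -2) = 15)
Add(Mul(1090, Add(Function('N')(P, -15), Add(-159, Mul(-1, 561)))), 1287402) = Add(Mul(1090, Add(15, Add(-159, Mul(-1, 561)))), 1287402) = Add(Mul(1090, Add(15, Add(-159, -561))), 1287402) = Add(Mul(1090, Add(15, -720)), 1287402) = Add(Mul(1090, -705), 1287402) = Add(-768450, 1287402) = 518952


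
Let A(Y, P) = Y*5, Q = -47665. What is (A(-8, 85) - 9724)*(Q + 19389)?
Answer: 276086864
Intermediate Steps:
A(Y, P) = 5*Y
(A(-8, 85) - 9724)*(Q + 19389) = (5*(-8) - 9724)*(-47665 + 19389) = (-40 - 9724)*(-28276) = -9764*(-28276) = 276086864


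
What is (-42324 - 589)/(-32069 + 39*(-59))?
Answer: 42913/34370 ≈ 1.2486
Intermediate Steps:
(-42324 - 589)/(-32069 + 39*(-59)) = -42913/(-32069 - 2301) = -42913/(-34370) = -42913*(-1/34370) = 42913/34370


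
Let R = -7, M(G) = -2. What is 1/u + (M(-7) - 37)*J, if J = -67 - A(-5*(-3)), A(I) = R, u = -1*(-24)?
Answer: 56161/24 ≈ 2340.0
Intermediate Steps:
u = 24
A(I) = -7
J = -60 (J = -67 - 1*(-7) = -67 + 7 = -60)
1/u + (M(-7) - 37)*J = 1/24 + (-2 - 37)*(-60) = 1/24 - 39*(-60) = 1/24 + 2340 = 56161/24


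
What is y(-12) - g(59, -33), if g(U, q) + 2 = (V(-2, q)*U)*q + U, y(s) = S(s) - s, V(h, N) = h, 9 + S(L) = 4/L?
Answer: -11845/3 ≈ -3948.3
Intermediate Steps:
S(L) = -9 + 4/L
y(s) = -9 - s + 4/s (y(s) = (-9 + 4/s) - s = -9 - s + 4/s)
g(U, q) = -2 + U - 2*U*q (g(U, q) = -2 + ((-2*U)*q + U) = -2 + (-2*U*q + U) = -2 + (U - 2*U*q) = -2 + U - 2*U*q)
y(-12) - g(59, -33) = (-9 - 1*(-12) + 4/(-12)) - (-2 + 59 - 2*59*(-33)) = (-9 + 12 + 4*(-1/12)) - (-2 + 59 + 3894) = (-9 + 12 - 1/3) - 1*3951 = 8/3 - 3951 = -11845/3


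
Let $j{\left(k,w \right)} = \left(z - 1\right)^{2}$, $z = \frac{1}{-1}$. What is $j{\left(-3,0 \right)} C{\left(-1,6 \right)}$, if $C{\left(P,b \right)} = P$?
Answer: $-4$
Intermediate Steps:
$z = -1$
$j{\left(k,w \right)} = 4$ ($j{\left(k,w \right)} = \left(-1 - 1\right)^{2} = \left(-2\right)^{2} = 4$)
$j{\left(-3,0 \right)} C{\left(-1,6 \right)} = 4 \left(-1\right) = -4$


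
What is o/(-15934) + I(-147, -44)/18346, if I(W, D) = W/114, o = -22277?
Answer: 7764792615/5554178116 ≈ 1.3980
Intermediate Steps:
I(W, D) = W/114 (I(W, D) = W*(1/114) = W/114)
o/(-15934) + I(-147, -44)/18346 = -22277/(-15934) + ((1/114)*(-147))/18346 = -22277*(-1/15934) - 49/38*1/18346 = 22277/15934 - 49/697148 = 7764792615/5554178116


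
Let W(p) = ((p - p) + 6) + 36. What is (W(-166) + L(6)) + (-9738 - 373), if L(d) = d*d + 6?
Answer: -10027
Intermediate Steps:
L(d) = 6 + d² (L(d) = d² + 6 = 6 + d²)
W(p) = 42 (W(p) = (0 + 6) + 36 = 6 + 36 = 42)
(W(-166) + L(6)) + (-9738 - 373) = (42 + (6 + 6²)) + (-9738 - 373) = (42 + (6 + 36)) - 10111 = (42 + 42) - 10111 = 84 - 10111 = -10027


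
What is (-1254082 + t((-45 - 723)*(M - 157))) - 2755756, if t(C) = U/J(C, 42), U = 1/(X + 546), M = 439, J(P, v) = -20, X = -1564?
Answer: -81640301679/20360 ≈ -4.0098e+6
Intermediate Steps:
U = -1/1018 (U = 1/(-1564 + 546) = 1/(-1018) = -1/1018 ≈ -0.00098232)
t(C) = 1/20360 (t(C) = -1/1018/(-20) = -1/1018*(-1/20) = 1/20360)
(-1254082 + t((-45 - 723)*(M - 157))) - 2755756 = (-1254082 + 1/20360) - 2755756 = -25533109519/20360 - 2755756 = -81640301679/20360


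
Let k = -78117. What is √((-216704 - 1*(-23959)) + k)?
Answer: I*√270862 ≈ 520.44*I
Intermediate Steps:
√((-216704 - 1*(-23959)) + k) = √((-216704 - 1*(-23959)) - 78117) = √((-216704 + 23959) - 78117) = √(-192745 - 78117) = √(-270862) = I*√270862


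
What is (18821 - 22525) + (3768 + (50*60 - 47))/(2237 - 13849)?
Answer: -43017569/11612 ≈ -3704.6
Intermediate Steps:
(18821 - 22525) + (3768 + (50*60 - 47))/(2237 - 13849) = -3704 + (3768 + (3000 - 47))/(-11612) = -3704 + (3768 + 2953)*(-1/11612) = -3704 + 6721*(-1/11612) = -3704 - 6721/11612 = -43017569/11612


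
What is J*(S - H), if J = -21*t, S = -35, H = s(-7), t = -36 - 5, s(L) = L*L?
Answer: -72324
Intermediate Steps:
s(L) = L²
t = -41
H = 49 (H = (-7)² = 49)
J = 861 (J = -21*(-41) = 861)
J*(S - H) = 861*(-35 - 1*49) = 861*(-35 - 49) = 861*(-84) = -72324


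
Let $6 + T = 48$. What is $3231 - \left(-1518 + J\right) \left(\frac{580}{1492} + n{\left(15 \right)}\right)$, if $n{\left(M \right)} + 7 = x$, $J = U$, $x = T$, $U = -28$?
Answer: $\frac{21612363}{373} \approx 57942.0$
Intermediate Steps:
$T = 42$ ($T = -6 + 48 = 42$)
$x = 42$
$J = -28$
$n{\left(M \right)} = 35$ ($n{\left(M \right)} = -7 + 42 = 35$)
$3231 - \left(-1518 + J\right) \left(\frac{580}{1492} + n{\left(15 \right)}\right) = 3231 - \left(-1518 - 28\right) \left(\frac{580}{1492} + 35\right) = 3231 - - 1546 \left(580 \cdot \frac{1}{1492} + 35\right) = 3231 - - 1546 \left(\frac{145}{373} + 35\right) = 3231 - \left(-1546\right) \frac{13200}{373} = 3231 - - \frac{20407200}{373} = 3231 + \frac{20407200}{373} = \frac{21612363}{373}$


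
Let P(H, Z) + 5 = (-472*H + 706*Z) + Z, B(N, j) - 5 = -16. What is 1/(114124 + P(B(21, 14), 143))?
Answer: 1/220412 ≈ 4.5370e-6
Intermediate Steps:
B(N, j) = -11 (B(N, j) = 5 - 16 = -11)
P(H, Z) = -5 - 472*H + 707*Z (P(H, Z) = -5 + ((-472*H + 706*Z) + Z) = -5 + (-472*H + 707*Z) = -5 - 472*H + 707*Z)
1/(114124 + P(B(21, 14), 143)) = 1/(114124 + (-5 - 472*(-11) + 707*143)) = 1/(114124 + (-5 + 5192 + 101101)) = 1/(114124 + 106288) = 1/220412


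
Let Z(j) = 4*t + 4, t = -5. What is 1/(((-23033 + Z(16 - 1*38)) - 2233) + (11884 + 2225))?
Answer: -1/11173 ≈ -8.9501e-5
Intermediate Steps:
Z(j) = -16 (Z(j) = 4*(-5) + 4 = -20 + 4 = -16)
1/(((-23033 + Z(16 - 1*38)) - 2233) + (11884 + 2225)) = 1/(((-23033 - 16) - 2233) + (11884 + 2225)) = 1/((-23049 - 2233) + 14109) = 1/(-25282 + 14109) = 1/(-11173) = -1/11173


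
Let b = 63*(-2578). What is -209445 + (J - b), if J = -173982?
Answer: -221013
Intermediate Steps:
b = -162414
-209445 + (J - b) = -209445 + (-173982 - 1*(-162414)) = -209445 + (-173982 + 162414) = -209445 - 11568 = -221013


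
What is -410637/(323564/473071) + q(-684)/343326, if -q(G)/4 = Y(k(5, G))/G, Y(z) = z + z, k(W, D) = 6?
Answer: -1900797963745196429/3166006115124 ≈ -6.0038e+5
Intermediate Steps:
Y(z) = 2*z
q(G) = -48/G (q(G) = -4*2*6/G = -48/G)
-410637/(323564/473071) + q(-684)/343326 = -410637/(323564/473071) - 48/(-684)/343326 = -410637/(323564*(1/473071)) - 48*(-1/684)*(1/343326) = -410637/323564/473071 + (4/57)*(1/343326) = -410637*473071/323564 + 2/9784791 = -194260456227/323564 + 2/9784791 = -1900797963745196429/3166006115124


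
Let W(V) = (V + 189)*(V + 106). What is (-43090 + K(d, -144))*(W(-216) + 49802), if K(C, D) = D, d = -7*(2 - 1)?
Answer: -2281544648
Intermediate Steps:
d = -7 (d = -7*1 = -7)
W(V) = (106 + V)*(189 + V) (W(V) = (189 + V)*(106 + V) = (106 + V)*(189 + V))
(-43090 + K(d, -144))*(W(-216) + 49802) = (-43090 - 144)*((20034 + (-216)² + 295*(-216)) + 49802) = -43234*((20034 + 46656 - 63720) + 49802) = -43234*(2970 + 49802) = -43234*52772 = -2281544648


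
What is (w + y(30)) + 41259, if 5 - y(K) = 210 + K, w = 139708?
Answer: 180732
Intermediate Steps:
y(K) = -205 - K (y(K) = 5 - (210 + K) = 5 + (-210 - K) = -205 - K)
(w + y(30)) + 41259 = (139708 + (-205 - 1*30)) + 41259 = (139708 + (-205 - 30)) + 41259 = (139708 - 235) + 41259 = 139473 + 41259 = 180732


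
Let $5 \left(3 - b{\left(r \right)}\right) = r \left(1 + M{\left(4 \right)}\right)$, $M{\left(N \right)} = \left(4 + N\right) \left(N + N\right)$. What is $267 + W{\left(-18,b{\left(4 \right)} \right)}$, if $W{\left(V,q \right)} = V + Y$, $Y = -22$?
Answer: $227$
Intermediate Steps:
$M{\left(N \right)} = 2 N \left(4 + N\right)$ ($M{\left(N \right)} = \left(4 + N\right) 2 N = 2 N \left(4 + N\right)$)
$b{\left(r \right)} = 3 - 13 r$ ($b{\left(r \right)} = 3 - \frac{r \left(1 + 2 \cdot 4 \left(4 + 4\right)\right)}{5} = 3 - \frac{r \left(1 + 2 \cdot 4 \cdot 8\right)}{5} = 3 - \frac{r \left(1 + 64\right)}{5} = 3 - \frac{r 65}{5} = 3 - \frac{65 r}{5} = 3 - 13 r$)
$W{\left(V,q \right)} = -22 + V$ ($W{\left(V,q \right)} = V - 22 = -22 + V$)
$267 + W{\left(-18,b{\left(4 \right)} \right)} = 267 - 40 = 227$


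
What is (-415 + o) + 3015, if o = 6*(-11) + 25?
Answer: 2559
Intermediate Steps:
o = -41 (o = -66 + 25 = -41)
(-415 + o) + 3015 = (-415 - 41) + 3015 = -456 + 3015 = 2559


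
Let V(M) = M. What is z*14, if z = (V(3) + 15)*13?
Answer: 3276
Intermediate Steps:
z = 234 (z = (3 + 15)*13 = 18*13 = 234)
z*14 = 234*14 = 3276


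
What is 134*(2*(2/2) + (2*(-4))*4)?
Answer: -4020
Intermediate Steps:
134*(2*(2/2) + (2*(-4))*4) = 134*(2*(2*(½)) - 8*4) = 134*(2*1 - 32) = 134*(2 - 32) = 134*(-30) = -4020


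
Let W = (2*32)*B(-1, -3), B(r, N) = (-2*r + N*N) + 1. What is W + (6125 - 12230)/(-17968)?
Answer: 13805529/17968 ≈ 768.34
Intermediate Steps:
B(r, N) = 1 + N**2 - 2*r (B(r, N) = (-2*r + N**2) + 1 = (N**2 - 2*r) + 1 = 1 + N**2 - 2*r)
W = 768 (W = (2*32)*(1 + (-3)**2 - 2*(-1)) = 64*(1 + 9 + 2) = 64*12 = 768)
W + (6125 - 12230)/(-17968) = 768 + (6125 - 12230)/(-17968) = 768 - 6105*(-1/17968) = 768 + 6105/17968 = 13805529/17968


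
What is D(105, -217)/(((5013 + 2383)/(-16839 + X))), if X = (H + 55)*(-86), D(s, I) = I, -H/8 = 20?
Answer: 1694553/7396 ≈ 229.12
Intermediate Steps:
H = -160 (H = -8*20 = -160)
X = 9030 (X = (-160 + 55)*(-86) = -105*(-86) = 9030)
D(105, -217)/(((5013 + 2383)/(-16839 + X))) = -217*(-16839 + 9030)/(5013 + 2383) = -217/(7396/(-7809)) = -217/(7396*(-1/7809)) = -217/(-7396/7809) = -217*(-7809/7396) = 1694553/7396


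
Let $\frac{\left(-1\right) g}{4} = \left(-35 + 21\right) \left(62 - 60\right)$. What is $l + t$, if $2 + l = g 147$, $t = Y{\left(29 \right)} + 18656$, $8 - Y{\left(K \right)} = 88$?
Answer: $35038$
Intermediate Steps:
$Y{\left(K \right)} = -80$ ($Y{\left(K \right)} = 8 - 88 = -80$)
$g = 112$ ($g = - 4 \left(-35 + 21\right) \left(62 - 60\right) = - 4 \left(\left(-14\right) 2\right) = \left(-4\right) \left(-28\right) = 112$)
$t = 18576$ ($t = -80 + 18656 = 18576$)
$l = 16462$ ($l = -2 + 112 \cdot 147 = -2 + 16464 = 16462$)
$l + t = 16462 + 18576 = 35038$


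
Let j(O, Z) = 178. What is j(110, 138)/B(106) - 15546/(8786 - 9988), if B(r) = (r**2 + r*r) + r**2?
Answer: 131059631/10129254 ≈ 12.939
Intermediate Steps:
B(r) = 3*r**2 (B(r) = (r**2 + r**2) + r**2 = 2*r**2 + r**2 = 3*r**2)
j(110, 138)/B(106) - 15546/(8786 - 9988) = 178/((3*106**2)) - 15546/(8786 - 9988) = 178/((3*11236)) - 15546/(-1202) = 178/33708 - 15546*(-1/1202) = 178*(1/33708) + 7773/601 = 89/16854 + 7773/601 = 131059631/10129254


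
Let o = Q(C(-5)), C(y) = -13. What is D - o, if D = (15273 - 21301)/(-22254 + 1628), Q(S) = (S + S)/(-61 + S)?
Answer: -22551/381581 ≈ -0.059099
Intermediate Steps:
Q(S) = 2*S/(-61 + S) (Q(S) = (2*S)/(-61 + S) = 2*S/(-61 + S))
o = 13/37 (o = 2*(-13)/(-61 - 13) = 2*(-13)/(-74) = 2*(-13)*(-1/74) = 13/37 ≈ 0.35135)
D = 3014/10313 (D = -6028/(-20626) = -6028*(-1/20626) = 3014/10313 ≈ 0.29225)
D - o = 3014/10313 - 1*13/37 = 3014/10313 - 13/37 = -22551/381581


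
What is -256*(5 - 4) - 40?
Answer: -296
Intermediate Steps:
-256*(5 - 4) - 40 = -256 - 40 = -296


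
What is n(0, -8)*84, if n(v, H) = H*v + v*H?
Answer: 0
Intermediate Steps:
n(v, H) = 2*H*v (n(v, H) = H*v + H*v = 2*H*v)
n(0, -8)*84 = (2*(-8)*0)*84 = 0*84 = 0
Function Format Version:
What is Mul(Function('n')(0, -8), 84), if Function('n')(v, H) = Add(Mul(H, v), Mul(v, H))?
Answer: 0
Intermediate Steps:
Function('n')(v, H) = Mul(2, H, v) (Function('n')(v, H) = Add(Mul(H, v), Mul(H, v)) = Mul(2, H, v))
Mul(Function('n')(0, -8), 84) = Mul(Mul(2, -8, 0), 84) = Mul(0, 84) = 0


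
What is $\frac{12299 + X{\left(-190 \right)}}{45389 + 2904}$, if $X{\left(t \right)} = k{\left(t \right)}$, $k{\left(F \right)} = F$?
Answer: $\frac{12109}{48293} \approx 0.25074$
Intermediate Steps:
$X{\left(t \right)} = t$
$\frac{12299 + X{\left(-190 \right)}}{45389 + 2904} = \frac{12299 - 190}{45389 + 2904} = \frac{12109}{48293}$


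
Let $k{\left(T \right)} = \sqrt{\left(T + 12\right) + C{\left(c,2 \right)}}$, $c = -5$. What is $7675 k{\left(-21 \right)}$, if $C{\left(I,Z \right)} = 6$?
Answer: $7675 i \sqrt{3} \approx 13293.0 i$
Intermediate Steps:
$k{\left(T \right)} = \sqrt{18 + T}$ ($k{\left(T \right)} = \sqrt{\left(T + 12\right) + 6} = \sqrt{\left(12 + T\right) + 6} = \sqrt{18 + T}$)
$7675 k{\left(-21 \right)} = 7675 \sqrt{18 - 21} = 7675 \sqrt{-3} = 7675 i \sqrt{3}$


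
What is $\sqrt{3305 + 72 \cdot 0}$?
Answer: $\sqrt{3305} \approx 57.489$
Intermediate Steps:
$\sqrt{3305 + 72 \cdot 0} = \sqrt{3305 + 0} = \sqrt{3305}$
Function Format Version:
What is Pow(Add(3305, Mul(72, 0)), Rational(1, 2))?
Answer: Pow(3305, Rational(1, 2)) ≈ 57.489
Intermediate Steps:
Pow(Add(3305, Mul(72, 0)), Rational(1, 2)) = Pow(Add(3305, 0), Rational(1, 2)) = Pow(3305, Rational(1, 2))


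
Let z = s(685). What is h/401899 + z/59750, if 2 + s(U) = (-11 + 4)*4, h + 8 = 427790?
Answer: 2554791753/2401346525 ≈ 1.0639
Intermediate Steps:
h = 427782 (h = -8 + 427790 = 427782)
s(U) = -30 (s(U) = -2 + (-11 + 4)*4 = -2 - 7*4 = -2 - 28 = -30)
z = -30
h/401899 + z/59750 = 427782/401899 - 30/59750 = 427782*(1/401899) - 30*1/59750 = 427782/401899 - 3/5975 = 2554791753/2401346525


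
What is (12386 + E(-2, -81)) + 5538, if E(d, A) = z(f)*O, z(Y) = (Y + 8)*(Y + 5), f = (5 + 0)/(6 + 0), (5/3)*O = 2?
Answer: 107915/6 ≈ 17986.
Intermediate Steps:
O = 6/5 (O = (⅗)*2 = 6/5 ≈ 1.2000)
f = ⅚ (f = 5/6 = 5*(⅙) = ⅚ ≈ 0.83333)
z(Y) = (5 + Y)*(8 + Y) (z(Y) = (8 + Y)*(5 + Y) = (5 + Y)*(8 + Y))
E(d, A) = 371/6 (E(d, A) = (40 + (⅚)² + 13*(⅚))*(6/5) = (40 + 25/36 + 65/6)*(6/5) = (1855/36)*(6/5) = 371/6)
(12386 + E(-2, -81)) + 5538 = (12386 + 371/6) + 5538 = 74687/6 + 5538 = 107915/6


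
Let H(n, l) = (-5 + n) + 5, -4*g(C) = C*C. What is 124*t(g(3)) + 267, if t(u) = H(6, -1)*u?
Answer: -1407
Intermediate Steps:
g(C) = -C²/4 (g(C) = -C*C/4 = -C²/4)
H(n, l) = n
t(u) = 6*u
124*t(g(3)) + 267 = 124*(6*(-¼*3²)) + 267 = 124*(6*(-¼*9)) + 267 = 124*(6*(-9/4)) + 267 = 124*(-27/2) + 267 = -1674 + 267 = -1407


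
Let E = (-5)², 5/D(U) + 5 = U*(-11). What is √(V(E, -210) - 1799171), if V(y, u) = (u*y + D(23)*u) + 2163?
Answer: I*√3332367517/43 ≈ 1342.5*I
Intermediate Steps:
D(U) = 5/(-5 - 11*U) (D(U) = 5/(-5 + U*(-11)) = 5/(-5 - 11*U))
E = 25
V(y, u) = 2163 - 5*u/258 + u*y (V(y, u) = (u*y + (-5/(5 + 11*23))*u) + 2163 = (u*y + (-5/(5 + 253))*u) + 2163 = (u*y + (-5/258)*u) + 2163 = (u*y + (-5*1/258)*u) + 2163 = (u*y - 5*u/258) + 2163 = (-5*u/258 + u*y) + 2163 = 2163 - 5*u/258 + u*y)
√(V(E, -210) - 1799171) = √((2163 - 5/258*(-210) - 210*25) - 1799171) = √((2163 + 175/43 - 5250) - 1799171) = √(-132566/43 - 1799171) = √(-77496919/43) = I*√3332367517/43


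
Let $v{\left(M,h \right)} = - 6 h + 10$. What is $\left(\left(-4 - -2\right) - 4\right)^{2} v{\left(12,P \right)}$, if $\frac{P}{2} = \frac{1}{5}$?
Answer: $\frac{1368}{5} \approx 273.6$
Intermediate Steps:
$P = \frac{2}{5} \approx 0.4$
$v{\left(M,h \right)} = 10 - 6 h$
$\left(\left(-4 - -2\right) - 4\right)^{2} v{\left(12,P \right)} = \left(\left(-4 - -2\right) - 4\right)^{2} \left(10 - \frac{12}{5}\right) = \left(\left(-4 + 2\right) - 4\right)^{2} \left(10 - \frac{12}{5}\right) = \left(-2 - 4\right)^{2} \cdot \frac{38}{5} = \left(-6\right)^{2} \cdot \frac{38}{5} = 36 \cdot \frac{38}{5} = \frac{1368}{5}$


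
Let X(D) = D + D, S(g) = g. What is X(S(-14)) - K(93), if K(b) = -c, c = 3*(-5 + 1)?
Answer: -40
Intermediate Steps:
c = -12 (c = 3*(-4) = -12)
K(b) = 12 (K(b) = -1*(-12) = 12)
X(D) = 2*D
X(S(-14)) - K(93) = 2*(-14) - 1*12 = -28 - 12 = -40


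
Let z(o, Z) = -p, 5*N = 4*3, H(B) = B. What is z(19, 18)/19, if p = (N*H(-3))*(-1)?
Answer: -36/95 ≈ -0.37895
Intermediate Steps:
N = 12/5 (N = (4*3)/5 = (⅕)*12 = 12/5 ≈ 2.4000)
p = 36/5 (p = ((12/5)*(-3))*(-1) = -36/5*(-1) = 36/5 ≈ 7.2000)
z(o, Z) = -36/5 (z(o, Z) = -1*36/5 = -36/5)
z(19, 18)/19 = -36/5/19 = -36/5*1/19 = -36/95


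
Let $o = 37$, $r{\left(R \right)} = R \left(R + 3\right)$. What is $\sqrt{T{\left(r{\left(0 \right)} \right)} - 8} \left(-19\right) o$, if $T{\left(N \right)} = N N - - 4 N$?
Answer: $- 1406 i \sqrt{2} \approx - 1988.4 i$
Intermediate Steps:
$r{\left(R \right)} = R \left(3 + R\right)$
$T{\left(N \right)} = N^{2} + 4 N$
$\sqrt{T{\left(r{\left(0 \right)} \right)} - 8} \left(-19\right) o = \sqrt{0 \left(3 + 0\right) \left(4 + 0 \left(3 + 0\right)\right) - 8} \left(-19\right) 37 = \sqrt{0 \cdot 3 \left(4 + 0 \cdot 3\right) - 8} \left(-19\right) 37 = \sqrt{0 \left(4 + 0\right) - 8} \left(-19\right) 37 = \sqrt{0 \cdot 4 - 8} \left(-19\right) 37 = \sqrt{0 - 8} \left(-19\right) 37 = \sqrt{-8} \left(-19\right) 37 = 2 i \sqrt{2} \left(-19\right) 37 = - 38 i \sqrt{2} \cdot 37 = - 1406 i \sqrt{2}$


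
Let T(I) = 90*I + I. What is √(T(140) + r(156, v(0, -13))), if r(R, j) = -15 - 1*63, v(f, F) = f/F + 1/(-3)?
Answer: √12662 ≈ 112.53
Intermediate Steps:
v(f, F) = -⅓ + f/F (v(f, F) = f/F + 1*(-⅓) = f/F - ⅓ = -⅓ + f/F)
T(I) = 91*I
r(R, j) = -78 (r(R, j) = -15 - 63 = -78)
√(T(140) + r(156, v(0, -13))) = √(91*140 - 78) = √(12740 - 78) = √12662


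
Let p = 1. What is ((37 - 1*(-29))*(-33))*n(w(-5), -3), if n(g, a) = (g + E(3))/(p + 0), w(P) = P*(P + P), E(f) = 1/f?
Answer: -109626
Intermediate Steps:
w(P) = 2*P**2 (w(P) = P*(2*P) = 2*P**2)
n(g, a) = 1/3 + g (n(g, a) = (g + 1/3)/(1 + 0) = (g + 1/3)/1 = (1/3 + g)*1 = 1/3 + g)
((37 - 1*(-29))*(-33))*n(w(-5), -3) = ((37 - 1*(-29))*(-33))*(1/3 + 2*(-5)**2) = ((37 + 29)*(-33))*(1/3 + 2*25) = (66*(-33))*(1/3 + 50) = -2178*151/3 = -109626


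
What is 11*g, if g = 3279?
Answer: 36069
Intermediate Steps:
11*g = 11*3279 = 36069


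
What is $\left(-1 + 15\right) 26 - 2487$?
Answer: $-2123$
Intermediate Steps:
$\left(-1 + 15\right) 26 - 2487 = 14 \cdot 26 - 2487 = 364 - 2487 = -2123$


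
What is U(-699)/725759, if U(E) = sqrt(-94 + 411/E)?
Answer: I*sqrt(5135087)/169101847 ≈ 1.3401e-5*I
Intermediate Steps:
U(-699)/725759 = sqrt(-94 + 411/(-699))/725759 = sqrt(-94 + 411*(-1/699))*(1/725759) = sqrt(-94 - 137/233)*(1/725759) = sqrt(-22039/233)*(1/725759) = (I*sqrt(5135087)/233)*(1/725759) = I*sqrt(5135087)/169101847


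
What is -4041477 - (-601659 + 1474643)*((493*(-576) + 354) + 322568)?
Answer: -34010260213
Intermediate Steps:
-4041477 - (-601659 + 1474643)*((493*(-576) + 354) + 322568) = -4041477 - 872984*((-283968 + 354) + 322568) = -4041477 - 872984*(-283614 + 322568) = -4041477 - 872984*38954 = -4041477 - 1*34006218736 = -4041477 - 34006218736 = -34010260213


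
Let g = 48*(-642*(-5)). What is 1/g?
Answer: 1/154080 ≈ 6.4901e-6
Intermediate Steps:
g = 154080 (g = 48*3210 = 154080)
1/g = 1/154080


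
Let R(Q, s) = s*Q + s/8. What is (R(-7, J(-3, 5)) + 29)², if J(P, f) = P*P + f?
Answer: 72361/16 ≈ 4522.6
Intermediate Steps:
J(P, f) = f + P² (J(P, f) = P² + f = f + P²)
R(Q, s) = s/8 + Q*s (R(Q, s) = Q*s + s/8 = s/8 + Q*s)
(R(-7, J(-3, 5)) + 29)² = ((5 + (-3)²)*(⅛ - 7) + 29)² = ((5 + 9)*(-55/8) + 29)² = (14*(-55/8) + 29)² = (-385/4 + 29)² = (-269/4)² = 72361/16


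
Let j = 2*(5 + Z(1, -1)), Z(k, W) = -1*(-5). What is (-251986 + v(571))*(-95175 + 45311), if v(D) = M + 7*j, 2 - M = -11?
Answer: 12557400712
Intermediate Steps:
M = 13 (M = 2 - 1*(-11) = 2 + 11 = 13)
Z(k, W) = 5
j = 20 (j = 2*(5 + 5) = 2*10 = 20)
v(D) = 153 (v(D) = 13 + 7*20 = 13 + 140 = 153)
(-251986 + v(571))*(-95175 + 45311) = (-251986 + 153)*(-95175 + 45311) = -251833*(-49864) = 12557400712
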